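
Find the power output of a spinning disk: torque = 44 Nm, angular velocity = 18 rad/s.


Given: tau = 44 Nm, omega = 18 rad/s
Using P = tau * omega
P = 44 * 18
P = 792 W

792 W


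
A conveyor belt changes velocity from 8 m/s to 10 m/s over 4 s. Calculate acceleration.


Given: initial velocity v0 = 8 m/s, final velocity v = 10 m/s, time t = 4 s
Using a = (v - v0) / t
a = (10 - 8) / 4
a = 2 / 4
a = 1/2 m/s^2

1/2 m/s^2


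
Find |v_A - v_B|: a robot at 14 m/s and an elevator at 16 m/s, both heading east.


Given: v_A = 14 m/s east, v_B = 16 m/s east
Both move in the same direction; relative speed = |v_A - v_B|
|14 - 16| = |-2|
= 2 m/s

2 m/s


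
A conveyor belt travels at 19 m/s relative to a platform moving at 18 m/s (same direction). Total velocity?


Given: object velocity = 19 m/s, platform velocity = 18 m/s (same direction)
Using classical velocity addition: v_total = v_object + v_platform
v_total = 19 + 18
v_total = 37 m/s

37 m/s


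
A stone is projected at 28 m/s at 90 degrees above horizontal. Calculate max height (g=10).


Given: v0 = 28 m/s, theta = 90 deg, g = 10 m/s^2
sin^2(90) = 1
Using H = v0^2 * sin^2(theta) / (2*g)
H = 28^2 * 1 / (2*10)
H = 784 * 1 / 20
H = 784 / 20
H = 196/5 m

196/5 m


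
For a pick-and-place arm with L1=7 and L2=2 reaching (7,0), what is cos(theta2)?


Given: L1 = 7, L2 = 2, target (x, y) = (7, 0)
Using cos(theta2) = (x^2 + y^2 - L1^2 - L2^2) / (2*L1*L2)
x^2 + y^2 = 7^2 + 0 = 49
L1^2 + L2^2 = 49 + 4 = 53
Numerator = 49 - 53 = -4
Denominator = 2*7*2 = 28
cos(theta2) = -4/28 = -1/7

-1/7


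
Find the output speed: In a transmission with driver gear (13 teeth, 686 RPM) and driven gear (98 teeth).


Given: N1 = 13 teeth, w1 = 686 RPM, N2 = 98 teeth
Using N1*w1 = N2*w2
w2 = N1*w1 / N2
w2 = 13*686 / 98
w2 = 8918 / 98
w2 = 91 RPM

91 RPM


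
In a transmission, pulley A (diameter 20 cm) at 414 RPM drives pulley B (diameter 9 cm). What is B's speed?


Given: D1 = 20 cm, w1 = 414 RPM, D2 = 9 cm
Using D1*w1 = D2*w2
w2 = D1*w1 / D2
w2 = 20*414 / 9
w2 = 8280 / 9
w2 = 920 RPM

920 RPM


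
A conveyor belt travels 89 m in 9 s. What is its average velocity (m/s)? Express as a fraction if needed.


Given: distance d = 89 m, time t = 9 s
Using v = d / t
v = 89 / 9
v = 89/9 m/s

89/9 m/s


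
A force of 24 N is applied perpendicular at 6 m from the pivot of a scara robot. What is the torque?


Given: F = 24 N, r = 6 m, angle = 90 deg (perpendicular)
Using tau = F * r * sin(90)
sin(90) = 1
tau = 24 * 6 * 1
tau = 144 Nm

144 Nm


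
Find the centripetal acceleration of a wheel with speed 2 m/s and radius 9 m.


Given: v = 2 m/s, r = 9 m
Using a_c = v^2 / r
a_c = 2^2 / 9
a_c = 4 / 9
a_c = 4/9 m/s^2

4/9 m/s^2


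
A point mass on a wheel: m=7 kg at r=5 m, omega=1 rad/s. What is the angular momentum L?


Given: m = 7 kg, r = 5 m, omega = 1 rad/s
For a point mass: I = m*r^2
I = 7*5^2 = 7*25 = 175
L = I*omega = 175*1
L = 175 kg*m^2/s

175 kg*m^2/s


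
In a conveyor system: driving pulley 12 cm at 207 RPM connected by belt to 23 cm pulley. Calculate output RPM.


Given: D1 = 12 cm, w1 = 207 RPM, D2 = 23 cm
Using D1*w1 = D2*w2
w2 = D1*w1 / D2
w2 = 12*207 / 23
w2 = 2484 / 23
w2 = 108 RPM

108 RPM


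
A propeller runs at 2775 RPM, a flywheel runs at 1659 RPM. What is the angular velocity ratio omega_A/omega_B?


Given: RPM_A = 2775, RPM_B = 1659
omega = 2*pi*RPM/60, so omega_A/omega_B = RPM_A / RPM_B
omega_A/omega_B = 2775 / 1659
omega_A/omega_B = 925/553

925/553


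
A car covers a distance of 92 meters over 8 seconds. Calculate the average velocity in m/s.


Given: distance d = 92 m, time t = 8 s
Using v = d / t
v = 92 / 8
v = 23/2 m/s

23/2 m/s


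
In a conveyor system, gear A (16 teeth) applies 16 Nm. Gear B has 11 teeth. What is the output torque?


Given: N1 = 16, N2 = 11, T1 = 16 Nm
Using T2/T1 = N2/N1
T2 = T1 * N2 / N1
T2 = 16 * 11 / 16
T2 = 176 / 16
T2 = 11 Nm

11 Nm


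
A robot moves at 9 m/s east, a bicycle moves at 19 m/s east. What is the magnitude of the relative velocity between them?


Given: v_A = 9 m/s east, v_B = 19 m/s east
Both move in the same direction; relative speed = |v_A - v_B|
|9 - 19| = |-10|
= 10 m/s

10 m/s


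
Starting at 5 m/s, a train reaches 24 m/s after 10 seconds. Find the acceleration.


Given: initial velocity v0 = 5 m/s, final velocity v = 24 m/s, time t = 10 s
Using a = (v - v0) / t
a = (24 - 5) / 10
a = 19 / 10
a = 19/10 m/s^2

19/10 m/s^2


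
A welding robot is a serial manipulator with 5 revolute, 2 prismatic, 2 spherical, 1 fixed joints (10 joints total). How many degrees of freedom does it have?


Given: serial robot with 5 revolute, 2 prismatic, 2 spherical, 1 fixed joints
DOF contribution per joint type: revolute=1, prismatic=1, spherical=3, fixed=0
DOF = 5*1 + 2*1 + 2*3 + 1*0
DOF = 13

13


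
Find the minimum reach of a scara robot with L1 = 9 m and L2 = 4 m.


Given: L1 = 9 m, L2 = 4 m
For a 2-link planar arm, min reach = |L1 - L2| (second link folded back)
Min reach = |9 - 4|
Min reach = 5 m

5 m


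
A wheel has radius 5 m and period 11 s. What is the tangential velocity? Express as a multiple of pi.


Given: radius r = 5 m, period T = 11 s
Using v = 2*pi*r / T
v = 2*pi*5 / 11
v = 10*pi / 11
v = 10/11*pi m/s

10/11*pi m/s


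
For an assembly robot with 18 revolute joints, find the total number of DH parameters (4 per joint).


Given: 18 joints, 4 DH parameters per joint (d, theta, a, alpha)
Total DH parameters = number_of_joints * 4
Total = 18 * 4
Total = 72

72


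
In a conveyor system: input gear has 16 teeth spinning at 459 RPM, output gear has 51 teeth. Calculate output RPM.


Given: N1 = 16 teeth, w1 = 459 RPM, N2 = 51 teeth
Using N1*w1 = N2*w2
w2 = N1*w1 / N2
w2 = 16*459 / 51
w2 = 7344 / 51
w2 = 144 RPM

144 RPM


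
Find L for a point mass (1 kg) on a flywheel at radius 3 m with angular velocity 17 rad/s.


Given: m = 1 kg, r = 3 m, omega = 17 rad/s
For a point mass: I = m*r^2
I = 1*3^2 = 1*9 = 9
L = I*omega = 9*17
L = 153 kg*m^2/s

153 kg*m^2/s


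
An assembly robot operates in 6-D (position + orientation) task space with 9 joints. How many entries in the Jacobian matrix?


Given: task space dimension = 6, joints = 9
Jacobian is a 6 x 9 matrix
Total entries = rows * columns
Total = 6 * 9
Total = 54

54


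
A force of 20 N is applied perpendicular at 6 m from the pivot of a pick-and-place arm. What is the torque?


Given: F = 20 N, r = 6 m, angle = 90 deg (perpendicular)
Using tau = F * r * sin(90)
sin(90) = 1
tau = 20 * 6 * 1
tau = 120 Nm

120 Nm


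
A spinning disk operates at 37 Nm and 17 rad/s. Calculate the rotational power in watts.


Given: tau = 37 Nm, omega = 17 rad/s
Using P = tau * omega
P = 37 * 17
P = 629 W

629 W


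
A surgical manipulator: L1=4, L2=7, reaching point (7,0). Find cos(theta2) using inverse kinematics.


Given: L1 = 4, L2 = 7, target (x, y) = (7, 0)
Using cos(theta2) = (x^2 + y^2 - L1^2 - L2^2) / (2*L1*L2)
x^2 + y^2 = 7^2 + 0 = 49
L1^2 + L2^2 = 16 + 49 = 65
Numerator = 49 - 65 = -16
Denominator = 2*4*7 = 56
cos(theta2) = -16/56 = -2/7

-2/7


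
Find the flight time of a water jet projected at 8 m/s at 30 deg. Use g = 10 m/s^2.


Given: v0 = 8 m/s, theta = 30 deg, g = 10 m/s^2
sin(30) = 1/2
Using T = 2*v0*sin(theta) / g
T = 2*8*1/2 / 10
T = 8 / 10
T = 4/5 s

4/5 s


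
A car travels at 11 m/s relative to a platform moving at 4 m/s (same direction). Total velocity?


Given: object velocity = 11 m/s, platform velocity = 4 m/s (same direction)
Using classical velocity addition: v_total = v_object + v_platform
v_total = 11 + 4
v_total = 15 m/s

15 m/s


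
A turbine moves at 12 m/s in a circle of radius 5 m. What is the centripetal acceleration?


Given: v = 12 m/s, r = 5 m
Using a_c = v^2 / r
a_c = 12^2 / 5
a_c = 144 / 5
a_c = 144/5 m/s^2

144/5 m/s^2


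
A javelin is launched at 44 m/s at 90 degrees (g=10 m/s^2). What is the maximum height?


Given: v0 = 44 m/s, theta = 90 deg, g = 10 m/s^2
sin^2(90) = 1
Using H = v0^2 * sin^2(theta) / (2*g)
H = 44^2 * 1 / (2*10)
H = 1936 * 1 / 20
H = 1936 / 20
H = 484/5 m

484/5 m


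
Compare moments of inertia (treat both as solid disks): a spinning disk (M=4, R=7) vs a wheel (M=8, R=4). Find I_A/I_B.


Given: M1=4 kg, R1=7 m, M2=8 kg, R2=4 m
For a disk: I = (1/2)*M*R^2, so I_A/I_B = (M1*R1^2)/(M2*R2^2)
M1*R1^2 = 4*49 = 196
M2*R2^2 = 8*16 = 128
I_A/I_B = 196/128 = 49/32

49/32


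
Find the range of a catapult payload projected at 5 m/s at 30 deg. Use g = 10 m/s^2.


Given: v0 = 5 m/s, theta = 30 deg, g = 10 m/s^2
sin(2*30) = sin(60) = sqrt(3)/2
Using R = v0^2 * sin(2*theta) / g
R = 5^2 * (sqrt(3)/2) / 10
R = 25 * sqrt(3) / 20
R = 5/4*sqrt(3) m

5/4*sqrt(3) m


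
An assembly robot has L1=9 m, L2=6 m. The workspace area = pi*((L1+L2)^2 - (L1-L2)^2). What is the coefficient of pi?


Given: L1 = 9, L2 = 6
(L1+L2)^2 = (15)^2 = 225
(L1-L2)^2 = (3)^2 = 9
Difference = 225 - 9 = 216
This equals 4*L1*L2 = 4*9*6 = 216
Workspace area = 216*pi

216


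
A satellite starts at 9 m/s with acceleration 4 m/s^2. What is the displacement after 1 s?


Given: v0 = 9 m/s, a = 4 m/s^2, t = 1 s
Using s = v0*t + (1/2)*a*t^2
s = 9*1 + (1/2)*4*1^2
s = 9 + (1/2)*4
s = 9 + 2
s = 11

11 m


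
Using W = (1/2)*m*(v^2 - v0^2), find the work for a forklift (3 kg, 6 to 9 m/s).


Given: m = 3 kg, v0 = 6 m/s, v = 9 m/s
Using W = (1/2)*m*(v^2 - v0^2)
v^2 = 9^2 = 81
v0^2 = 6^2 = 36
v^2 - v0^2 = 81 - 36 = 45
W = (1/2)*3*45 = 135/2 J

135/2 J


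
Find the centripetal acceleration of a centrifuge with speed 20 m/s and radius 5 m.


Given: v = 20 m/s, r = 5 m
Using a_c = v^2 / r
a_c = 20^2 / 5
a_c = 400 / 5
a_c = 80 m/s^2

80 m/s^2


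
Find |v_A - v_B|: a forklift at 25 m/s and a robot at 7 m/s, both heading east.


Given: v_A = 25 m/s east, v_B = 7 m/s east
Both move in the same direction; relative speed = |v_A - v_B|
|25 - 7| = |18|
= 18 m/s

18 m/s


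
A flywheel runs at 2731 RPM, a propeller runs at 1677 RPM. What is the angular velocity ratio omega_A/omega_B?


Given: RPM_A = 2731, RPM_B = 1677
omega = 2*pi*RPM/60, so omega_A/omega_B = RPM_A / RPM_B
omega_A/omega_B = 2731 / 1677
omega_A/omega_B = 2731/1677

2731/1677


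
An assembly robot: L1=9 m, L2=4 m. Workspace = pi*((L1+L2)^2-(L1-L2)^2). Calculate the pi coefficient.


Given: L1 = 9, L2 = 4
(L1+L2)^2 = (13)^2 = 169
(L1-L2)^2 = (5)^2 = 25
Difference = 169 - 25 = 144
This equals 4*L1*L2 = 4*9*4 = 144
Workspace area = 144*pi

144


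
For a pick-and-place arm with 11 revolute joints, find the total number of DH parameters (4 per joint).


Given: 11 joints, 4 DH parameters per joint (d, theta, a, alpha)
Total DH parameters = number_of_joints * 4
Total = 11 * 4
Total = 44

44


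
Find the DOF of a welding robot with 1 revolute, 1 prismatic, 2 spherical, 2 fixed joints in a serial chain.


Given: serial robot with 1 revolute, 1 prismatic, 2 spherical, 2 fixed joints
DOF contribution per joint type: revolute=1, prismatic=1, spherical=3, fixed=0
DOF = 1*1 + 1*1 + 2*3 + 2*0
DOF = 8

8


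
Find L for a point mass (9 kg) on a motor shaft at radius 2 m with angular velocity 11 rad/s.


Given: m = 9 kg, r = 2 m, omega = 11 rad/s
For a point mass: I = m*r^2
I = 9*2^2 = 9*4 = 36
L = I*omega = 36*11
L = 396 kg*m^2/s

396 kg*m^2/s


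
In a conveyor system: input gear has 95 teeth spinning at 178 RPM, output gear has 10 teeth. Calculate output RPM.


Given: N1 = 95 teeth, w1 = 178 RPM, N2 = 10 teeth
Using N1*w1 = N2*w2
w2 = N1*w1 / N2
w2 = 95*178 / 10
w2 = 16910 / 10
w2 = 1691 RPM

1691 RPM


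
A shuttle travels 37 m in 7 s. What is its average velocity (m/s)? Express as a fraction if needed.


Given: distance d = 37 m, time t = 7 s
Using v = d / t
v = 37 / 7
v = 37/7 m/s

37/7 m/s


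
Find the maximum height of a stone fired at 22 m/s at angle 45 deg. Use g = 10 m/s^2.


Given: v0 = 22 m/s, theta = 45 deg, g = 10 m/s^2
sin^2(45) = 1/2
Using H = v0^2 * sin^2(theta) / (2*g)
H = 22^2 * 1/2 / (2*10)
H = 484 * 1/2 / 20
H = 242 / 20
H = 121/10 m

121/10 m


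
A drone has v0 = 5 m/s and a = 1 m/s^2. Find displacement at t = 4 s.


Given: v0 = 5 m/s, a = 1 m/s^2, t = 4 s
Using s = v0*t + (1/2)*a*t^2
s = 5*4 + (1/2)*1*4^2
s = 20 + (1/2)*16
s = 20 + 8
s = 28

28 m


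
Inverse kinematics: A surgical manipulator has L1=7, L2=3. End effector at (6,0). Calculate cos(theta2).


Given: L1 = 7, L2 = 3, target (x, y) = (6, 0)
Using cos(theta2) = (x^2 + y^2 - L1^2 - L2^2) / (2*L1*L2)
x^2 + y^2 = 6^2 + 0 = 36
L1^2 + L2^2 = 49 + 9 = 58
Numerator = 36 - 58 = -22
Denominator = 2*7*3 = 42
cos(theta2) = -22/42 = -11/21

-11/21


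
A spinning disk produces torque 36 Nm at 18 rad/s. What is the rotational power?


Given: tau = 36 Nm, omega = 18 rad/s
Using P = tau * omega
P = 36 * 18
P = 648 W

648 W


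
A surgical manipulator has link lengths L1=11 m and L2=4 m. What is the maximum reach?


Given: L1 = 11 m, L2 = 4 m
For a 2-link planar arm, max reach = L1 + L2 (fully extended)
Max reach = 11 + 4
Max reach = 15 m

15 m


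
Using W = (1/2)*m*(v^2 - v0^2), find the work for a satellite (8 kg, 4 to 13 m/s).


Given: m = 8 kg, v0 = 4 m/s, v = 13 m/s
Using W = (1/2)*m*(v^2 - v0^2)
v^2 = 13^2 = 169
v0^2 = 4^2 = 16
v^2 - v0^2 = 169 - 16 = 153
W = (1/2)*8*153 = 612 J

612 J


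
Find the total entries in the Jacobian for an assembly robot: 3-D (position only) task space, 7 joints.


Given: task space dimension = 3, joints = 7
Jacobian is a 3 x 7 matrix
Total entries = rows * columns
Total = 3 * 7
Total = 21

21


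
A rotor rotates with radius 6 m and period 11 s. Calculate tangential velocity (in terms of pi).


Given: radius r = 6 m, period T = 11 s
Using v = 2*pi*r / T
v = 2*pi*6 / 11
v = 12*pi / 11
v = 12/11*pi m/s

12/11*pi m/s


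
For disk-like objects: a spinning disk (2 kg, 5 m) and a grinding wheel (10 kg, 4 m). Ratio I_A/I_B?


Given: M1=2 kg, R1=5 m, M2=10 kg, R2=4 m
For a disk: I = (1/2)*M*R^2, so I_A/I_B = (M1*R1^2)/(M2*R2^2)
M1*R1^2 = 2*25 = 50
M2*R2^2 = 10*16 = 160
I_A/I_B = 50/160 = 5/16

5/16


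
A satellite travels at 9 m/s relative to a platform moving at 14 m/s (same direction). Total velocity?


Given: object velocity = 9 m/s, platform velocity = 14 m/s (same direction)
Using classical velocity addition: v_total = v_object + v_platform
v_total = 9 + 14
v_total = 23 m/s

23 m/s


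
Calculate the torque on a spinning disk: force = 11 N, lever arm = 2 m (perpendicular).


Given: F = 11 N, r = 2 m, angle = 90 deg (perpendicular)
Using tau = F * r * sin(90)
sin(90) = 1
tau = 11 * 2 * 1
tau = 22 Nm

22 Nm


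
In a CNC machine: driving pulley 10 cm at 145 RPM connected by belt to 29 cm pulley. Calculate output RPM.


Given: D1 = 10 cm, w1 = 145 RPM, D2 = 29 cm
Using D1*w1 = D2*w2
w2 = D1*w1 / D2
w2 = 10*145 / 29
w2 = 1450 / 29
w2 = 50 RPM

50 RPM


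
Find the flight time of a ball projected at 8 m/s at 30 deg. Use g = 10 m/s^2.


Given: v0 = 8 m/s, theta = 30 deg, g = 10 m/s^2
sin(30) = 1/2
Using T = 2*v0*sin(theta) / g
T = 2*8*1/2 / 10
T = 8 / 10
T = 4/5 s

4/5 s


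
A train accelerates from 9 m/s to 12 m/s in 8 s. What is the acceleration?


Given: initial velocity v0 = 9 m/s, final velocity v = 12 m/s, time t = 8 s
Using a = (v - v0) / t
a = (12 - 9) / 8
a = 3 / 8
a = 3/8 m/s^2

3/8 m/s^2


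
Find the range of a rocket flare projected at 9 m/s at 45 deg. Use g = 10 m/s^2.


Given: v0 = 9 m/s, theta = 45 deg, g = 10 m/s^2
sin(2*45) = sin(90) = 1
Using R = v0^2 * sin(2*theta) / g
R = 9^2 * 1 / 10
R = 81 / 10
R = 81/10 m

81/10 m


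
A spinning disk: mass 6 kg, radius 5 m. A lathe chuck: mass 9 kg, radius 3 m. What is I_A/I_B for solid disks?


Given: M1=6 kg, R1=5 m, M2=9 kg, R2=3 m
For a disk: I = (1/2)*M*R^2, so I_A/I_B = (M1*R1^2)/(M2*R2^2)
M1*R1^2 = 6*25 = 150
M2*R2^2 = 9*9 = 81
I_A/I_B = 150/81 = 50/27

50/27


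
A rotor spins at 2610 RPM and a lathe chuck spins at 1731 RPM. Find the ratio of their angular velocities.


Given: RPM_A = 2610, RPM_B = 1731
omega = 2*pi*RPM/60, so omega_A/omega_B = RPM_A / RPM_B
omega_A/omega_B = 2610 / 1731
omega_A/omega_B = 870/577

870/577


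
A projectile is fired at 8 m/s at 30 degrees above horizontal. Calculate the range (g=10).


Given: v0 = 8 m/s, theta = 30 deg, g = 10 m/s^2
sin(2*30) = sin(60) = sqrt(3)/2
Using R = v0^2 * sin(2*theta) / g
R = 8^2 * (sqrt(3)/2) / 10
R = 64 * sqrt(3) / 20
R = 16/5*sqrt(3) m

16/5*sqrt(3) m


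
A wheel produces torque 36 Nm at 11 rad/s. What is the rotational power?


Given: tau = 36 Nm, omega = 11 rad/s
Using P = tau * omega
P = 36 * 11
P = 396 W

396 W


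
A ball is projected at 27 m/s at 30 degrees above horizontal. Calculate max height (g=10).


Given: v0 = 27 m/s, theta = 30 deg, g = 10 m/s^2
sin^2(30) = 1/4
Using H = v0^2 * sin^2(theta) / (2*g)
H = 27^2 * 1/4 / (2*10)
H = 729 * 1/4 / 20
H = 729/4 / 20
H = 729/80 m

729/80 m


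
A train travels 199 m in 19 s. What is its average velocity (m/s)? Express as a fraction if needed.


Given: distance d = 199 m, time t = 19 s
Using v = d / t
v = 199 / 19
v = 199/19 m/s

199/19 m/s


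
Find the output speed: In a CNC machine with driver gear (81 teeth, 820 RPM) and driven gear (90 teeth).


Given: N1 = 81 teeth, w1 = 820 RPM, N2 = 90 teeth
Using N1*w1 = N2*w2
w2 = N1*w1 / N2
w2 = 81*820 / 90
w2 = 66420 / 90
w2 = 738 RPM

738 RPM


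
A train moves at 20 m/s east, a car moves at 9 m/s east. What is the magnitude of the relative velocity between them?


Given: v_A = 20 m/s east, v_B = 9 m/s east
Both move in the same direction; relative speed = |v_A - v_B|
|20 - 9| = |11|
= 11 m/s

11 m/s


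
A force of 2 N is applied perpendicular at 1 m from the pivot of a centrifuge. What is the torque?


Given: F = 2 N, r = 1 m, angle = 90 deg (perpendicular)
Using tau = F * r * sin(90)
sin(90) = 1
tau = 2 * 1 * 1
tau = 2 Nm

2 Nm


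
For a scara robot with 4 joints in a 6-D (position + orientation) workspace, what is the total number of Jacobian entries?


Given: task space dimension = 6, joints = 4
Jacobian is a 6 x 4 matrix
Total entries = rows * columns
Total = 6 * 4
Total = 24

24


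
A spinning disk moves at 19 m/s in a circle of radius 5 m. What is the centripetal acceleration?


Given: v = 19 m/s, r = 5 m
Using a_c = v^2 / r
a_c = 19^2 / 5
a_c = 361 / 5
a_c = 361/5 m/s^2

361/5 m/s^2


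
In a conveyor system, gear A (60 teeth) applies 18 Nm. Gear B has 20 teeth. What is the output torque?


Given: N1 = 60, N2 = 20, T1 = 18 Nm
Using T2/T1 = N2/N1
T2 = T1 * N2 / N1
T2 = 18 * 20 / 60
T2 = 360 / 60
T2 = 6 Nm

6 Nm


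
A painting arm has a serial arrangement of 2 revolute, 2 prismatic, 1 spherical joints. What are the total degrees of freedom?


Given: serial robot with 2 revolute, 2 prismatic, 1 spherical joints
DOF contribution per joint type: revolute=1, prismatic=1, spherical=3, fixed=0
DOF = 2*1 + 2*1 + 1*3
DOF = 7

7


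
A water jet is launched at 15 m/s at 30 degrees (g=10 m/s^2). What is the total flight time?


Given: v0 = 15 m/s, theta = 30 deg, g = 10 m/s^2
sin(30) = 1/2
Using T = 2*v0*sin(theta) / g
T = 2*15*1/2 / 10
T = 15 / 10
T = 3/2 s

3/2 s


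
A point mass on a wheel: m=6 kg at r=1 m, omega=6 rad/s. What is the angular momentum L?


Given: m = 6 kg, r = 1 m, omega = 6 rad/s
For a point mass: I = m*r^2
I = 6*1^2 = 6*1 = 6
L = I*omega = 6*6
L = 36 kg*m^2/s

36 kg*m^2/s


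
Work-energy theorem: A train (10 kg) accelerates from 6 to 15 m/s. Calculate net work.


Given: m = 10 kg, v0 = 6 m/s, v = 15 m/s
Using W = (1/2)*m*(v^2 - v0^2)
v^2 = 15^2 = 225
v0^2 = 6^2 = 36
v^2 - v0^2 = 225 - 36 = 189
W = (1/2)*10*189 = 945 J

945 J


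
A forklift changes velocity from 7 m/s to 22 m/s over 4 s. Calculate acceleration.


Given: initial velocity v0 = 7 m/s, final velocity v = 22 m/s, time t = 4 s
Using a = (v - v0) / t
a = (22 - 7) / 4
a = 15 / 4
a = 15/4 m/s^2

15/4 m/s^2


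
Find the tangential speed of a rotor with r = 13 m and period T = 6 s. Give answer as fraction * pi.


Given: radius r = 13 m, period T = 6 s
Using v = 2*pi*r / T
v = 2*pi*13 / 6
v = 26*pi / 6
v = 13/3*pi m/s

13/3*pi m/s


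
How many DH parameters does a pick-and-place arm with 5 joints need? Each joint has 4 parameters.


Given: 5 joints, 4 DH parameters per joint (d, theta, a, alpha)
Total DH parameters = number_of_joints * 4
Total = 5 * 4
Total = 20

20


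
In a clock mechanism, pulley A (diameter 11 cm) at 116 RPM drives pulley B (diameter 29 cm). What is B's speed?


Given: D1 = 11 cm, w1 = 116 RPM, D2 = 29 cm
Using D1*w1 = D2*w2
w2 = D1*w1 / D2
w2 = 11*116 / 29
w2 = 1276 / 29
w2 = 44 RPM

44 RPM


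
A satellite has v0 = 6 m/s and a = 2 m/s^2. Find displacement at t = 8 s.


Given: v0 = 6 m/s, a = 2 m/s^2, t = 8 s
Using s = v0*t + (1/2)*a*t^2
s = 6*8 + (1/2)*2*8^2
s = 48 + (1/2)*128
s = 48 + 64
s = 112

112 m


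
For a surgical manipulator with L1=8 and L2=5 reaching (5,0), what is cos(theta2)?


Given: L1 = 8, L2 = 5, target (x, y) = (5, 0)
Using cos(theta2) = (x^2 + y^2 - L1^2 - L2^2) / (2*L1*L2)
x^2 + y^2 = 5^2 + 0 = 25
L1^2 + L2^2 = 64 + 25 = 89
Numerator = 25 - 89 = -64
Denominator = 2*8*5 = 80
cos(theta2) = -64/80 = -4/5

-4/5


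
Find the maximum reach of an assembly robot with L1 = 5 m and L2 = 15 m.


Given: L1 = 5 m, L2 = 15 m
For a 2-link planar arm, max reach = L1 + L2 (fully extended)
Max reach = 5 + 15
Max reach = 20 m

20 m


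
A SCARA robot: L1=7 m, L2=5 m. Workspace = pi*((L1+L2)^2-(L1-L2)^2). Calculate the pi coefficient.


Given: L1 = 7, L2 = 5
(L1+L2)^2 = (12)^2 = 144
(L1-L2)^2 = (2)^2 = 4
Difference = 144 - 4 = 140
This equals 4*L1*L2 = 4*7*5 = 140
Workspace area = 140*pi

140


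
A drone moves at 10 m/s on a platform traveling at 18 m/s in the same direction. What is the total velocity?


Given: object velocity = 10 m/s, platform velocity = 18 m/s (same direction)
Using classical velocity addition: v_total = v_object + v_platform
v_total = 10 + 18
v_total = 28 m/s

28 m/s


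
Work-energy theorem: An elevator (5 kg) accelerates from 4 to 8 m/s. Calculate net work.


Given: m = 5 kg, v0 = 4 m/s, v = 8 m/s
Using W = (1/2)*m*(v^2 - v0^2)
v^2 = 8^2 = 64
v0^2 = 4^2 = 16
v^2 - v0^2 = 64 - 16 = 48
W = (1/2)*5*48 = 120 J

120 J


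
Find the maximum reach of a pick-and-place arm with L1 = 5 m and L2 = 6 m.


Given: L1 = 5 m, L2 = 6 m
For a 2-link planar arm, max reach = L1 + L2 (fully extended)
Max reach = 5 + 6
Max reach = 11 m

11 m


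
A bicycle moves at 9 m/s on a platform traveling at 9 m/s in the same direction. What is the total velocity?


Given: object velocity = 9 m/s, platform velocity = 9 m/s (same direction)
Using classical velocity addition: v_total = v_object + v_platform
v_total = 9 + 9
v_total = 18 m/s

18 m/s


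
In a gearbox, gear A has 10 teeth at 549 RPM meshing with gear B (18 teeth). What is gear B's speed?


Given: N1 = 10 teeth, w1 = 549 RPM, N2 = 18 teeth
Using N1*w1 = N2*w2
w2 = N1*w1 / N2
w2 = 10*549 / 18
w2 = 5490 / 18
w2 = 305 RPM

305 RPM


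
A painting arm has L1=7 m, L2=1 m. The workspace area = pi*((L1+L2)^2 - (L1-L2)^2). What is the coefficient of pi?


Given: L1 = 7, L2 = 1
(L1+L2)^2 = (8)^2 = 64
(L1-L2)^2 = (6)^2 = 36
Difference = 64 - 36 = 28
This equals 4*L1*L2 = 4*7*1 = 28
Workspace area = 28*pi

28


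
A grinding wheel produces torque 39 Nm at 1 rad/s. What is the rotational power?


Given: tau = 39 Nm, omega = 1 rad/s
Using P = tau * omega
P = 39 * 1
P = 39 W

39 W


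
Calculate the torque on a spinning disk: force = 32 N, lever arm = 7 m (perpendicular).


Given: F = 32 N, r = 7 m, angle = 90 deg (perpendicular)
Using tau = F * r * sin(90)
sin(90) = 1
tau = 32 * 7 * 1
tau = 224 Nm

224 Nm


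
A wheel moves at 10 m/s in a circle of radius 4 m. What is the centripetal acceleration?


Given: v = 10 m/s, r = 4 m
Using a_c = v^2 / r
a_c = 10^2 / 4
a_c = 100 / 4
a_c = 25 m/s^2

25 m/s^2


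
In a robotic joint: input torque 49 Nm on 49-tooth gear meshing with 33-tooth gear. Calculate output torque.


Given: N1 = 49, N2 = 33, T1 = 49 Nm
Using T2/T1 = N2/N1
T2 = T1 * N2 / N1
T2 = 49 * 33 / 49
T2 = 1617 / 49
T2 = 33 Nm

33 Nm


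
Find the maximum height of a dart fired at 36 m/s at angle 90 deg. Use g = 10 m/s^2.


Given: v0 = 36 m/s, theta = 90 deg, g = 10 m/s^2
sin^2(90) = 1
Using H = v0^2 * sin^2(theta) / (2*g)
H = 36^2 * 1 / (2*10)
H = 1296 * 1 / 20
H = 1296 / 20
H = 324/5 m

324/5 m


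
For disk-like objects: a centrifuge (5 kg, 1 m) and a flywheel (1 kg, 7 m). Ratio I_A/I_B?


Given: M1=5 kg, R1=1 m, M2=1 kg, R2=7 m
For a disk: I = (1/2)*M*R^2, so I_A/I_B = (M1*R1^2)/(M2*R2^2)
M1*R1^2 = 5*1 = 5
M2*R2^2 = 1*49 = 49
I_A/I_B = 5/49 = 5/49

5/49


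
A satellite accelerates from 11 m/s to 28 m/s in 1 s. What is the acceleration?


Given: initial velocity v0 = 11 m/s, final velocity v = 28 m/s, time t = 1 s
Using a = (v - v0) / t
a = (28 - 11) / 1
a = 17 / 1
a = 17 m/s^2

17 m/s^2


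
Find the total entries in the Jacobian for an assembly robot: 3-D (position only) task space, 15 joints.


Given: task space dimension = 3, joints = 15
Jacobian is a 3 x 15 matrix
Total entries = rows * columns
Total = 3 * 15
Total = 45

45


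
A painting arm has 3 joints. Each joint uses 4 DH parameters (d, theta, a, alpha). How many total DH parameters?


Given: 3 joints, 4 DH parameters per joint (d, theta, a, alpha)
Total DH parameters = number_of_joints * 4
Total = 3 * 4
Total = 12

12


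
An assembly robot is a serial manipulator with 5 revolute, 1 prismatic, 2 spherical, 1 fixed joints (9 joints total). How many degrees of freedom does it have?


Given: serial robot with 5 revolute, 1 prismatic, 2 spherical, 1 fixed joints
DOF contribution per joint type: revolute=1, prismatic=1, spherical=3, fixed=0
DOF = 5*1 + 1*1 + 2*3 + 1*0
DOF = 12

12


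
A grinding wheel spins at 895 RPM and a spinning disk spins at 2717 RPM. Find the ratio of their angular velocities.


Given: RPM_A = 895, RPM_B = 2717
omega = 2*pi*RPM/60, so omega_A/omega_B = RPM_A / RPM_B
omega_A/omega_B = 895 / 2717
omega_A/omega_B = 895/2717

895/2717


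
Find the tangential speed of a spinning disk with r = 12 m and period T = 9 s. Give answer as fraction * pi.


Given: radius r = 12 m, period T = 9 s
Using v = 2*pi*r / T
v = 2*pi*12 / 9
v = 24*pi / 9
v = 8/3*pi m/s

8/3*pi m/s


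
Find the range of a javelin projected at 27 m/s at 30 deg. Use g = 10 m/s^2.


Given: v0 = 27 m/s, theta = 30 deg, g = 10 m/s^2
sin(2*30) = sin(60) = sqrt(3)/2
Using R = v0^2 * sin(2*theta) / g
R = 27^2 * (sqrt(3)/2) / 10
R = 729 * sqrt(3) / 20
R = 729/20*sqrt(3) m

729/20*sqrt(3) m


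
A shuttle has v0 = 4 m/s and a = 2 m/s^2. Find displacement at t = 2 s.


Given: v0 = 4 m/s, a = 2 m/s^2, t = 2 s
Using s = v0*t + (1/2)*a*t^2
s = 4*2 + (1/2)*2*2^2
s = 8 + (1/2)*8
s = 8 + 4
s = 12

12 m


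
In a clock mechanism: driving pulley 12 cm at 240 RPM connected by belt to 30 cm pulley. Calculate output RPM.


Given: D1 = 12 cm, w1 = 240 RPM, D2 = 30 cm
Using D1*w1 = D2*w2
w2 = D1*w1 / D2
w2 = 12*240 / 30
w2 = 2880 / 30
w2 = 96 RPM

96 RPM


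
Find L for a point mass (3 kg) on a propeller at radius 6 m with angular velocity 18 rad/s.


Given: m = 3 kg, r = 6 m, omega = 18 rad/s
For a point mass: I = m*r^2
I = 3*6^2 = 3*36 = 108
L = I*omega = 108*18
L = 1944 kg*m^2/s

1944 kg*m^2/s


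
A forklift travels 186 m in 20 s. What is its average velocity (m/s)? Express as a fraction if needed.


Given: distance d = 186 m, time t = 20 s
Using v = d / t
v = 186 / 20
v = 93/10 m/s

93/10 m/s


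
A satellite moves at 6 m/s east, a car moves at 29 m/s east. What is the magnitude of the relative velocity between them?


Given: v_A = 6 m/s east, v_B = 29 m/s east
Both move in the same direction; relative speed = |v_A - v_B|
|6 - 29| = |-23|
= 23 m/s

23 m/s


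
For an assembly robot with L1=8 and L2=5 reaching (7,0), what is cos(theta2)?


Given: L1 = 8, L2 = 5, target (x, y) = (7, 0)
Using cos(theta2) = (x^2 + y^2 - L1^2 - L2^2) / (2*L1*L2)
x^2 + y^2 = 7^2 + 0 = 49
L1^2 + L2^2 = 64 + 25 = 89
Numerator = 49 - 89 = -40
Denominator = 2*8*5 = 80
cos(theta2) = -40/80 = -1/2

-1/2


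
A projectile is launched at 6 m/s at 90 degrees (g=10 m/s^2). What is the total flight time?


Given: v0 = 6 m/s, theta = 90 deg, g = 10 m/s^2
sin(90) = 1
Using T = 2*v0*sin(theta) / g
T = 2*6*1 / 10
T = 12 / 10
T = 6/5 s

6/5 s


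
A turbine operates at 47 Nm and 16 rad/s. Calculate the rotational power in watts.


Given: tau = 47 Nm, omega = 16 rad/s
Using P = tau * omega
P = 47 * 16
P = 752 W

752 W


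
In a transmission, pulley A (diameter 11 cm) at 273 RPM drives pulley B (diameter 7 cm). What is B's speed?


Given: D1 = 11 cm, w1 = 273 RPM, D2 = 7 cm
Using D1*w1 = D2*w2
w2 = D1*w1 / D2
w2 = 11*273 / 7
w2 = 3003 / 7
w2 = 429 RPM

429 RPM


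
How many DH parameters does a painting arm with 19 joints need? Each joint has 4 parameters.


Given: 19 joints, 4 DH parameters per joint (d, theta, a, alpha)
Total DH parameters = number_of_joints * 4
Total = 19 * 4
Total = 76

76


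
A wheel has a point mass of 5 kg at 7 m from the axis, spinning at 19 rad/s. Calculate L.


Given: m = 5 kg, r = 7 m, omega = 19 rad/s
For a point mass: I = m*r^2
I = 5*7^2 = 5*49 = 245
L = I*omega = 245*19
L = 4655 kg*m^2/s

4655 kg*m^2/s


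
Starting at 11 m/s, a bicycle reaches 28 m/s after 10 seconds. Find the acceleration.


Given: initial velocity v0 = 11 m/s, final velocity v = 28 m/s, time t = 10 s
Using a = (v - v0) / t
a = (28 - 11) / 10
a = 17 / 10
a = 17/10 m/s^2

17/10 m/s^2


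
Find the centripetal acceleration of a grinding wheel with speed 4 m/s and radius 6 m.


Given: v = 4 m/s, r = 6 m
Using a_c = v^2 / r
a_c = 4^2 / 6
a_c = 16 / 6
a_c = 8/3 m/s^2

8/3 m/s^2


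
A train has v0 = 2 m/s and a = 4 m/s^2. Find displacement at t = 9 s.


Given: v0 = 2 m/s, a = 4 m/s^2, t = 9 s
Using s = v0*t + (1/2)*a*t^2
s = 2*9 + (1/2)*4*9^2
s = 18 + (1/2)*324
s = 18 + 162
s = 180

180 m


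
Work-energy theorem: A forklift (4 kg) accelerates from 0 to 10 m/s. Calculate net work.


Given: m = 4 kg, v0 = 0 m/s, v = 10 m/s
Using W = (1/2)*m*(v^2 - v0^2)
v^2 = 10^2 = 100
v0^2 = 0^2 = 0
v^2 - v0^2 = 100 - 0 = 100
W = (1/2)*4*100 = 200 J

200 J


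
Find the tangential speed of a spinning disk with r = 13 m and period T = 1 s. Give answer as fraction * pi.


Given: radius r = 13 m, period T = 1 s
Using v = 2*pi*r / T
v = 2*pi*13 / 1
v = 26*pi / 1
v = 26*pi m/s

26*pi m/s


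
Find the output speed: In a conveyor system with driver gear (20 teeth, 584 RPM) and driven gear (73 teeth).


Given: N1 = 20 teeth, w1 = 584 RPM, N2 = 73 teeth
Using N1*w1 = N2*w2
w2 = N1*w1 / N2
w2 = 20*584 / 73
w2 = 11680 / 73
w2 = 160 RPM

160 RPM


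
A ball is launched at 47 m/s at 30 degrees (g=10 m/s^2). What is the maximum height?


Given: v0 = 47 m/s, theta = 30 deg, g = 10 m/s^2
sin^2(30) = 1/4
Using H = v0^2 * sin^2(theta) / (2*g)
H = 47^2 * 1/4 / (2*10)
H = 2209 * 1/4 / 20
H = 2209/4 / 20
H = 2209/80 m

2209/80 m


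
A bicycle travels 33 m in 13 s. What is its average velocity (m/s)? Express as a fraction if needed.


Given: distance d = 33 m, time t = 13 s
Using v = d / t
v = 33 / 13
v = 33/13 m/s

33/13 m/s


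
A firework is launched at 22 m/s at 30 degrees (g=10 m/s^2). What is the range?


Given: v0 = 22 m/s, theta = 30 deg, g = 10 m/s^2
sin(2*30) = sin(60) = sqrt(3)/2
Using R = v0^2 * sin(2*theta) / g
R = 22^2 * (sqrt(3)/2) / 10
R = 484 * sqrt(3) / 20
R = 121/5*sqrt(3) m

121/5*sqrt(3) m


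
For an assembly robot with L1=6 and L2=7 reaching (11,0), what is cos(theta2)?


Given: L1 = 6, L2 = 7, target (x, y) = (11, 0)
Using cos(theta2) = (x^2 + y^2 - L1^2 - L2^2) / (2*L1*L2)
x^2 + y^2 = 11^2 + 0 = 121
L1^2 + L2^2 = 36 + 49 = 85
Numerator = 121 - 85 = 36
Denominator = 2*6*7 = 84
cos(theta2) = 36/84 = 3/7

3/7


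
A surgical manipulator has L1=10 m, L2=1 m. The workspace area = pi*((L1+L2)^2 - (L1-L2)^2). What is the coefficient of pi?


Given: L1 = 10, L2 = 1
(L1+L2)^2 = (11)^2 = 121
(L1-L2)^2 = (9)^2 = 81
Difference = 121 - 81 = 40
This equals 4*L1*L2 = 4*10*1 = 40
Workspace area = 40*pi

40


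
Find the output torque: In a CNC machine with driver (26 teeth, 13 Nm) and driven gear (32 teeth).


Given: N1 = 26, N2 = 32, T1 = 13 Nm
Using T2/T1 = N2/N1
T2 = T1 * N2 / N1
T2 = 13 * 32 / 26
T2 = 416 / 26
T2 = 16 Nm

16 Nm


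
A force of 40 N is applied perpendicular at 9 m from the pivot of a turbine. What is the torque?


Given: F = 40 N, r = 9 m, angle = 90 deg (perpendicular)
Using tau = F * r * sin(90)
sin(90) = 1
tau = 40 * 9 * 1
tau = 360 Nm

360 Nm


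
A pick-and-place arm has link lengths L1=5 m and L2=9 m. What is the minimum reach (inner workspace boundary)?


Given: L1 = 5 m, L2 = 9 m
For a 2-link planar arm, min reach = |L1 - L2| (second link folded back)
Min reach = |5 - 9|
Min reach = 4 m

4 m


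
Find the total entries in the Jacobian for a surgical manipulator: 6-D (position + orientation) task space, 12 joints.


Given: task space dimension = 6, joints = 12
Jacobian is a 6 x 12 matrix
Total entries = rows * columns
Total = 6 * 12
Total = 72

72


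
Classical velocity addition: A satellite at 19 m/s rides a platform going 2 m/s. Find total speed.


Given: object velocity = 19 m/s, platform velocity = 2 m/s (same direction)
Using classical velocity addition: v_total = v_object + v_platform
v_total = 19 + 2
v_total = 21 m/s

21 m/s


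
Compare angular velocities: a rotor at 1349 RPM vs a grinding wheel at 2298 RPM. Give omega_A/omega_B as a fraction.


Given: RPM_A = 1349, RPM_B = 2298
omega = 2*pi*RPM/60, so omega_A/omega_B = RPM_A / RPM_B
omega_A/omega_B = 1349 / 2298
omega_A/omega_B = 1349/2298

1349/2298


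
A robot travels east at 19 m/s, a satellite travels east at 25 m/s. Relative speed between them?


Given: v_A = 19 m/s east, v_B = 25 m/s east
Both move in the same direction; relative speed = |v_A - v_B|
|19 - 25| = |-6|
= 6 m/s

6 m/s


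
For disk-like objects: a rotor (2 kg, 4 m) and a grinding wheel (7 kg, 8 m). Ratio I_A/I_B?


Given: M1=2 kg, R1=4 m, M2=7 kg, R2=8 m
For a disk: I = (1/2)*M*R^2, so I_A/I_B = (M1*R1^2)/(M2*R2^2)
M1*R1^2 = 2*16 = 32
M2*R2^2 = 7*64 = 448
I_A/I_B = 32/448 = 1/14

1/14


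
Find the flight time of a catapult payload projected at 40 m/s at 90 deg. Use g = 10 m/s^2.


Given: v0 = 40 m/s, theta = 90 deg, g = 10 m/s^2
sin(90) = 1
Using T = 2*v0*sin(theta) / g
T = 2*40*1 / 10
T = 80 / 10
T = 8 s

8 s


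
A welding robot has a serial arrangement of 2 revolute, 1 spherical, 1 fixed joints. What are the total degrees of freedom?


Given: serial robot with 2 revolute, 1 spherical, 1 fixed joints
DOF contribution per joint type: revolute=1, prismatic=1, spherical=3, fixed=0
DOF = 2*1 + 1*3 + 1*0
DOF = 5

5


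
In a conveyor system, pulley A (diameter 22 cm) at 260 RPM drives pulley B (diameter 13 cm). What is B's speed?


Given: D1 = 22 cm, w1 = 260 RPM, D2 = 13 cm
Using D1*w1 = D2*w2
w2 = D1*w1 / D2
w2 = 22*260 / 13
w2 = 5720 / 13
w2 = 440 RPM

440 RPM


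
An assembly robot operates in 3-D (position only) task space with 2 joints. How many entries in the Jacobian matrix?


Given: task space dimension = 3, joints = 2
Jacobian is a 3 x 2 matrix
Total entries = rows * columns
Total = 3 * 2
Total = 6

6


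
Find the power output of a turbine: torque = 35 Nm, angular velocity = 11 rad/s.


Given: tau = 35 Nm, omega = 11 rad/s
Using P = tau * omega
P = 35 * 11
P = 385 W

385 W


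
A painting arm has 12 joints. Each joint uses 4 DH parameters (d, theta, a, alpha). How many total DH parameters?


Given: 12 joints, 4 DH parameters per joint (d, theta, a, alpha)
Total DH parameters = number_of_joints * 4
Total = 12 * 4
Total = 48

48


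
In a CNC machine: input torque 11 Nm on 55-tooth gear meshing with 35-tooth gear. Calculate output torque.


Given: N1 = 55, N2 = 35, T1 = 11 Nm
Using T2/T1 = N2/N1
T2 = T1 * N2 / N1
T2 = 11 * 35 / 55
T2 = 385 / 55
T2 = 7 Nm

7 Nm


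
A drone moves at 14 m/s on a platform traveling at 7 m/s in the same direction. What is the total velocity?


Given: object velocity = 14 m/s, platform velocity = 7 m/s (same direction)
Using classical velocity addition: v_total = v_object + v_platform
v_total = 14 + 7
v_total = 21 m/s

21 m/s


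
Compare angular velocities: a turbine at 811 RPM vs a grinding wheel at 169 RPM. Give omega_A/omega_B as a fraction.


Given: RPM_A = 811, RPM_B = 169
omega = 2*pi*RPM/60, so omega_A/omega_B = RPM_A / RPM_B
omega_A/omega_B = 811 / 169
omega_A/omega_B = 811/169

811/169


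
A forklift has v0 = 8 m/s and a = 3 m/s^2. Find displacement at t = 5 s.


Given: v0 = 8 m/s, a = 3 m/s^2, t = 5 s
Using s = v0*t + (1/2)*a*t^2
s = 8*5 + (1/2)*3*5^2
s = 40 + (1/2)*75
s = 40 + 75/2
s = 155/2

155/2 m


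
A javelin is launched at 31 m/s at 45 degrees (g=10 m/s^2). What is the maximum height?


Given: v0 = 31 m/s, theta = 45 deg, g = 10 m/s^2
sin^2(45) = 1/2
Using H = v0^2 * sin^2(theta) / (2*g)
H = 31^2 * 1/2 / (2*10)
H = 961 * 1/2 / 20
H = 961/2 / 20
H = 961/40 m

961/40 m


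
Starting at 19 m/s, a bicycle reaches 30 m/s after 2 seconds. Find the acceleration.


Given: initial velocity v0 = 19 m/s, final velocity v = 30 m/s, time t = 2 s
Using a = (v - v0) / t
a = (30 - 19) / 2
a = 11 / 2
a = 11/2 m/s^2

11/2 m/s^2


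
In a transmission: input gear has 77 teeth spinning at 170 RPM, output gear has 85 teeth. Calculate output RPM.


Given: N1 = 77 teeth, w1 = 170 RPM, N2 = 85 teeth
Using N1*w1 = N2*w2
w2 = N1*w1 / N2
w2 = 77*170 / 85
w2 = 13090 / 85
w2 = 154 RPM

154 RPM


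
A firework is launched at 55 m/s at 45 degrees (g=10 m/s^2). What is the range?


Given: v0 = 55 m/s, theta = 45 deg, g = 10 m/s^2
sin(2*45) = sin(90) = 1
Using R = v0^2 * sin(2*theta) / g
R = 55^2 * 1 / 10
R = 3025 / 10
R = 605/2 m

605/2 m


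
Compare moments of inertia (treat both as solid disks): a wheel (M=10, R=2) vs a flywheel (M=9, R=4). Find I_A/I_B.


Given: M1=10 kg, R1=2 m, M2=9 kg, R2=4 m
For a disk: I = (1/2)*M*R^2, so I_A/I_B = (M1*R1^2)/(M2*R2^2)
M1*R1^2 = 10*4 = 40
M2*R2^2 = 9*16 = 144
I_A/I_B = 40/144 = 5/18

5/18


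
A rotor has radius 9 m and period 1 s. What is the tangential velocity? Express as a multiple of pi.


Given: radius r = 9 m, period T = 1 s
Using v = 2*pi*r / T
v = 2*pi*9 / 1
v = 18*pi / 1
v = 18*pi m/s

18*pi m/s


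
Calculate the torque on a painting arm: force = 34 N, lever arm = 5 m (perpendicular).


Given: F = 34 N, r = 5 m, angle = 90 deg (perpendicular)
Using tau = F * r * sin(90)
sin(90) = 1
tau = 34 * 5 * 1
tau = 170 Nm

170 Nm


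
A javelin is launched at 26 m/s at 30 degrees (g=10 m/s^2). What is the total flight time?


Given: v0 = 26 m/s, theta = 30 deg, g = 10 m/s^2
sin(30) = 1/2
Using T = 2*v0*sin(theta) / g
T = 2*26*1/2 / 10
T = 26 / 10
T = 13/5 s

13/5 s


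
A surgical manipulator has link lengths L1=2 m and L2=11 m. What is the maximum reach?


Given: L1 = 2 m, L2 = 11 m
For a 2-link planar arm, max reach = L1 + L2 (fully extended)
Max reach = 2 + 11
Max reach = 13 m

13 m


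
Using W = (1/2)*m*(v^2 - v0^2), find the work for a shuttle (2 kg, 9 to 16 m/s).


Given: m = 2 kg, v0 = 9 m/s, v = 16 m/s
Using W = (1/2)*m*(v^2 - v0^2)
v^2 = 16^2 = 256
v0^2 = 9^2 = 81
v^2 - v0^2 = 256 - 81 = 175
W = (1/2)*2*175 = 175 J

175 J


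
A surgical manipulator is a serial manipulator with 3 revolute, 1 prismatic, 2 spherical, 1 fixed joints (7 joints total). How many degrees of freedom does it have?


Given: serial robot with 3 revolute, 1 prismatic, 2 spherical, 1 fixed joints
DOF contribution per joint type: revolute=1, prismatic=1, spherical=3, fixed=0
DOF = 3*1 + 1*1 + 2*3 + 1*0
DOF = 10

10
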